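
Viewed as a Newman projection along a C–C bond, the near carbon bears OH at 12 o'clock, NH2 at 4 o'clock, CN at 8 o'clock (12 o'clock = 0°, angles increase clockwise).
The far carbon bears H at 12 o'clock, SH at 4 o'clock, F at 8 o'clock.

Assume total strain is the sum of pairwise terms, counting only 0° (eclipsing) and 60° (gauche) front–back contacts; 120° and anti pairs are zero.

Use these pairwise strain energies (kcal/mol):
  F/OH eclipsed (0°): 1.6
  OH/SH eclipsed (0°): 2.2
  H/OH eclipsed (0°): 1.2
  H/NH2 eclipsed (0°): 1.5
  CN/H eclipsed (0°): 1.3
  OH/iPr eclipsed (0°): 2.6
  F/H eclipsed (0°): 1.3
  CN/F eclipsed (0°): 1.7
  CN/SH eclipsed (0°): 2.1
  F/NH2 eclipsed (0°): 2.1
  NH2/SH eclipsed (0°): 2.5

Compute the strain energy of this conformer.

This conformer (eclipsed): OH(0°)/H(0°) eclipsed 1.2; NH2(120°)/SH(120°) eclipsed 2.5; CN(240°)/F(240°) eclipsed 1.7 → 5.4 kcal/mol.

5.4 kcal/mol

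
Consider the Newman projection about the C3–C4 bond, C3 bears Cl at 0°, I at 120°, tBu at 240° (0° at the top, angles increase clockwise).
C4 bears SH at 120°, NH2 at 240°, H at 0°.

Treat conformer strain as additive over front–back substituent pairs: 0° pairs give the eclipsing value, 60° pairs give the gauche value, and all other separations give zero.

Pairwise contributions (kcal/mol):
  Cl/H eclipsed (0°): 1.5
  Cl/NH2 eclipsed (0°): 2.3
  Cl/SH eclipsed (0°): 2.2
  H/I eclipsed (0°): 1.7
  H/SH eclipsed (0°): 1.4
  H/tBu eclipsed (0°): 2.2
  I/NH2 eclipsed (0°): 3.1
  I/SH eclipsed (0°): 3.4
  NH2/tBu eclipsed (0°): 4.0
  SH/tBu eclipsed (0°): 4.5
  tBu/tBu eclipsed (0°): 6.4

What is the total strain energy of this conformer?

8.9 kcal/mol

This conformer (eclipsed): Cl(0°)/H(0°) eclipsed 1.5; I(120°)/SH(120°) eclipsed 3.4; tBu(240°)/NH2(240°) eclipsed 4.0 → 8.9 kcal/mol.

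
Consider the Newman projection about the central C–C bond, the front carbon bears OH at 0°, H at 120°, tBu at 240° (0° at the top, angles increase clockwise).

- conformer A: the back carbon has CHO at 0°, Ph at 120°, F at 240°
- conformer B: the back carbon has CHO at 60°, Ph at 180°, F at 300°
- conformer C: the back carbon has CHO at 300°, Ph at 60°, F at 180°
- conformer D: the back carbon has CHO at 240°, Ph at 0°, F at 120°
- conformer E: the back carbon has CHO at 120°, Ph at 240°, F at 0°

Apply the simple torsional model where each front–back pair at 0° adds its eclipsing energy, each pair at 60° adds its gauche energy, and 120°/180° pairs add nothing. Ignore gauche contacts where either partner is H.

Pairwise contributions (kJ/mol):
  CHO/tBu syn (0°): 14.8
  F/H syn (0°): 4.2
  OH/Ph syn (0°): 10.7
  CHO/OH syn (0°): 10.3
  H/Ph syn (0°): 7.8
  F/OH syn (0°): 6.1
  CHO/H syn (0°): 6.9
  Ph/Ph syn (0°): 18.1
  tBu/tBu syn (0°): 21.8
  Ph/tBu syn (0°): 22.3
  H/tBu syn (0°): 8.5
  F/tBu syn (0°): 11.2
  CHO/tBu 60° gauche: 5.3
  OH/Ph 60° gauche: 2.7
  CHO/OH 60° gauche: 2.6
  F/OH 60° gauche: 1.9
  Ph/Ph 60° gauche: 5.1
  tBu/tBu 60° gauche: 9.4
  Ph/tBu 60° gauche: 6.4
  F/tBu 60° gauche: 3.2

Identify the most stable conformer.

C

A (eclipsed): OH–CHO eclipsed, H–Ph eclipsed, tBu–F eclipsed; 10.3 + 7.8 + 11.2 = 29.3 kJ/mol.
B (staggered): OH–CHO gauche, OH–F gauche, tBu–Ph gauche, tBu–F gauche; 2.6 + 1.9 + 6.4 + 3.2 = 14.1 kJ/mol.
C (staggered): OH–CHO gauche, OH–Ph gauche, tBu–CHO gauche, tBu–F gauche; 2.6 + 2.7 + 5.3 + 3.2 = 13.8 kJ/mol.
D (eclipsed): OH–Ph eclipsed, H–F eclipsed, tBu–CHO eclipsed; 10.7 + 4.2 + 14.8 = 29.7 kJ/mol.
E (eclipsed): OH–F eclipsed, H–CHO eclipsed, tBu–Ph eclipsed; 6.1 + 6.9 + 22.3 = 35.3 kJ/mol.
C has the lowest total (13.8 kJ/mol).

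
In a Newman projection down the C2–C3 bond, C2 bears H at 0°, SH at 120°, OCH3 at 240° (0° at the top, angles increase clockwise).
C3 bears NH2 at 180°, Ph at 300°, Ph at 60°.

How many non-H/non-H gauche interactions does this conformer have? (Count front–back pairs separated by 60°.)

4

Non-H gauche pairs: SH(120°)/NH2(180°); SH(120°)/Ph(60°); OCH3(240°)/NH2(180°); OCH3(240°)/Ph(300°) — 4 interactions.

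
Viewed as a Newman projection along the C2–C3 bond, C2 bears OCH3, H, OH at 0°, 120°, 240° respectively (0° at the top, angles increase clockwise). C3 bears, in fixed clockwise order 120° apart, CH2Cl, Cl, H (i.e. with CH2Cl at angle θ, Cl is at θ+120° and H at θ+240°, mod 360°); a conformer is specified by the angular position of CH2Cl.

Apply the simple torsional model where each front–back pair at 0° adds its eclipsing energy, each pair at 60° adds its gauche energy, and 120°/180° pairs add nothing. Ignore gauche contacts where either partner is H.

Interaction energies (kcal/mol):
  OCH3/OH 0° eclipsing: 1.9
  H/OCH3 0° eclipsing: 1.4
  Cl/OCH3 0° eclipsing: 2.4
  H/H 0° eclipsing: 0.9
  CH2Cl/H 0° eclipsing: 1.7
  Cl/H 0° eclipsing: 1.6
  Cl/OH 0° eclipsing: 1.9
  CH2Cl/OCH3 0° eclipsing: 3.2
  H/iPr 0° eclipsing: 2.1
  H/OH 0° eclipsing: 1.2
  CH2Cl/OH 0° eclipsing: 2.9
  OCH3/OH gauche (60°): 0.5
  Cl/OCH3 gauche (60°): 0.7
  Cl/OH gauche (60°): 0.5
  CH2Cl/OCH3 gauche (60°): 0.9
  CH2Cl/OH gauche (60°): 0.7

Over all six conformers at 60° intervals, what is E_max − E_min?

4.8 kcal/mol

CH2Cl at 0° (eclipsed): OCH3(0°)/CH2Cl(0°) eclipsed 3.2; H(120°)/Cl(120°) eclipsed 1.6; OH(240°)/H(240°) eclipsed 1.2 → 6.0 kcal/mol.
CH2Cl at 60° (staggered): OCH3(0°)/CH2Cl(60°) gauche 0.9; OH(240°)/Cl(180°) gauche 0.5 → 1.4 kcal/mol.
CH2Cl at 120° (eclipsed): OCH3(0°)/H(0°) eclipsed 1.4; H(120°)/CH2Cl(120°) eclipsed 1.7; OH(240°)/Cl(240°) eclipsed 1.9 → 5.0 kcal/mol.
CH2Cl at 180° (staggered): OCH3(0°)/Cl(300°) gauche 0.7; OH(240°)/CH2Cl(180°) gauche 0.7; OH(240°)/Cl(300°) gauche 0.5 → 1.9 kcal/mol.
CH2Cl at 240° (eclipsed): OCH3(0°)/Cl(0°) eclipsed 2.4; H(120°)/H(120°) eclipsed 0.9; OH(240°)/CH2Cl(240°) eclipsed 2.9 → 6.2 kcal/mol.
CH2Cl at 300° (staggered): OCH3(0°)/CH2Cl(300°) gauche 0.9; OCH3(0°)/Cl(60°) gauche 0.7; OH(240°)/CH2Cl(300°) gauche 0.7 → 2.3 kcal/mol.
Max at 240° (6.2 kcal/mol), min at 60° (1.4 kcal/mol); barrier = 4.8 kcal/mol.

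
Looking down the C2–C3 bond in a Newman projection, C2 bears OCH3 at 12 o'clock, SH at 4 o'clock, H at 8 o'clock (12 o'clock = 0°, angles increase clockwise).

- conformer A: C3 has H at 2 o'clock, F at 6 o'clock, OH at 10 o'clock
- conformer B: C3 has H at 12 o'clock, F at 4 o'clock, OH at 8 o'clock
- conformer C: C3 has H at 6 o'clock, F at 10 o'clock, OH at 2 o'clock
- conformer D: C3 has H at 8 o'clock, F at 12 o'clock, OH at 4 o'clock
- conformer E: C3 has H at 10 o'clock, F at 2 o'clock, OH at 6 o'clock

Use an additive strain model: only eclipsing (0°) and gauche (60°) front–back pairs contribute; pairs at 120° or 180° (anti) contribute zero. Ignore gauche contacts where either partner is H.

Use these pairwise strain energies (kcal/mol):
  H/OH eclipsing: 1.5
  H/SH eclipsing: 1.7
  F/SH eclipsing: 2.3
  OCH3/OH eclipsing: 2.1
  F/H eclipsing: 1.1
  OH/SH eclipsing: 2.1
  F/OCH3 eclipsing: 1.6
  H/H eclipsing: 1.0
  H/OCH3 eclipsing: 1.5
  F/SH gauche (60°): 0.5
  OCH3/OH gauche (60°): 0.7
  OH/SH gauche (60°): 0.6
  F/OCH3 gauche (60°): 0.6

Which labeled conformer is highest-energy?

A is staggered. OCH3 at 0° is gauche with OH at 300° (0.7); SH at 120° is gauche with F at 180° (0.5). Total 1.2 kcal/mol.
B is eclipsed. OCH3 at 0° is eclipsed with H at 0° (1.5); SH at 120° is eclipsed with F at 120° (2.3); H at 240° is eclipsed with OH at 240° (1.5). Total 5.3 kcal/mol.
C is staggered. OCH3 at 0° is gauche with F at 300° (0.6); OCH3 at 0° is gauche with OH at 60° (0.7); SH at 120° is gauche with OH at 60° (0.6). Total 1.9 kcal/mol.
D is eclipsed. OCH3 at 0° is eclipsed with F at 0° (1.6); SH at 120° is eclipsed with OH at 120° (2.1); H at 240° is eclipsed with H at 240° (1.0). Total 4.7 kcal/mol.
E is staggered. OCH3 at 0° is gauche with F at 60° (0.6); SH at 120° is gauche with F at 60° (0.5); SH at 120° is gauche with OH at 180° (0.6). Total 1.7 kcal/mol.
B has the highest total (5.3 kcal/mol).

B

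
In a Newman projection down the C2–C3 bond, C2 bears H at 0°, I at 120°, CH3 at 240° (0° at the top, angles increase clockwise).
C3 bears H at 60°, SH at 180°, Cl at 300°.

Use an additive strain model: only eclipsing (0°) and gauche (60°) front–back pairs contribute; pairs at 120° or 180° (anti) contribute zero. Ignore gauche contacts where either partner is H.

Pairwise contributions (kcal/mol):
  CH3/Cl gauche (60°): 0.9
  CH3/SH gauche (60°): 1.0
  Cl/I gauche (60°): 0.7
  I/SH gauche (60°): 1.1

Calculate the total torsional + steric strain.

This conformer (staggered): I–SH gauche, CH3–SH gauche, CH3–Cl gauche; 1.1 + 1.0 + 0.9 = 3.0 kcal/mol.

3.0 kcal/mol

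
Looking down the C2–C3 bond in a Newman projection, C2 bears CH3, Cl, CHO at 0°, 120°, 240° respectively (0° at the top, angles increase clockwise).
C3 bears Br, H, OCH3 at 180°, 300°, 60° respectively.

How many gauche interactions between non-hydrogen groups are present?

4

Non-H gauche pairs: CH3(0°)/OCH3(60°); Cl(120°)/Br(180°); Cl(120°)/OCH3(60°); CHO(240°)/Br(180°) — 4 interactions.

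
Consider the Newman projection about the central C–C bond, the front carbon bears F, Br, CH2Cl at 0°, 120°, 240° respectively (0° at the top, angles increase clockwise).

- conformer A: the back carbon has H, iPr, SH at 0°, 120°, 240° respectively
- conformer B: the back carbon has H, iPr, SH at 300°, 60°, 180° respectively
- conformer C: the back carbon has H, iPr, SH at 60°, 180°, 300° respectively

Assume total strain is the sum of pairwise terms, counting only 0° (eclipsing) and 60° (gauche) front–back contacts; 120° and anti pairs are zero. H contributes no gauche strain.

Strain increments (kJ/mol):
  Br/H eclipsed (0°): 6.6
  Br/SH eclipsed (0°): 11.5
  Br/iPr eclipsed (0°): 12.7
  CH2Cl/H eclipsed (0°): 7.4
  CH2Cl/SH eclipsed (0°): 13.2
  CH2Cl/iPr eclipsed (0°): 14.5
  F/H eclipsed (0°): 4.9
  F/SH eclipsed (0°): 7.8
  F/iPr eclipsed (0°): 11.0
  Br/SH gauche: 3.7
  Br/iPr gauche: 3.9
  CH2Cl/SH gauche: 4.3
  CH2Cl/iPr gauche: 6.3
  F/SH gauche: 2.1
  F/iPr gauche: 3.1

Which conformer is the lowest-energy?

B

A (eclipsed): F(0°)/H(0°) eclipsed 4.9; Br(120°)/iPr(120°) eclipsed 12.7; CH2Cl(240°)/SH(240°) eclipsed 13.2 → 30.8 kJ/mol.
B (staggered): F(0°)/iPr(60°) gauche 3.1; Br(120°)/iPr(60°) gauche 3.9; Br(120°)/SH(180°) gauche 3.7; CH2Cl(240°)/SH(180°) gauche 4.3 → 15.0 kJ/mol.
C (staggered): F(0°)/SH(300°) gauche 2.1; Br(120°)/iPr(180°) gauche 3.9; CH2Cl(240°)/iPr(180°) gauche 6.3; CH2Cl(240°)/SH(300°) gauche 4.3 → 16.6 kJ/mol.
B has the lowest total (15.0 kJ/mol).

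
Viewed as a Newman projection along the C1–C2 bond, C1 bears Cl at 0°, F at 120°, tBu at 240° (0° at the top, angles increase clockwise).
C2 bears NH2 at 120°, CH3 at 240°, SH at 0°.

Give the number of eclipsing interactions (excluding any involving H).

3

Non-H eclipsing pairs: Cl(0°)/SH(0°); F(120°)/NH2(120°); tBu(240°)/CH3(240°) — 3 interactions.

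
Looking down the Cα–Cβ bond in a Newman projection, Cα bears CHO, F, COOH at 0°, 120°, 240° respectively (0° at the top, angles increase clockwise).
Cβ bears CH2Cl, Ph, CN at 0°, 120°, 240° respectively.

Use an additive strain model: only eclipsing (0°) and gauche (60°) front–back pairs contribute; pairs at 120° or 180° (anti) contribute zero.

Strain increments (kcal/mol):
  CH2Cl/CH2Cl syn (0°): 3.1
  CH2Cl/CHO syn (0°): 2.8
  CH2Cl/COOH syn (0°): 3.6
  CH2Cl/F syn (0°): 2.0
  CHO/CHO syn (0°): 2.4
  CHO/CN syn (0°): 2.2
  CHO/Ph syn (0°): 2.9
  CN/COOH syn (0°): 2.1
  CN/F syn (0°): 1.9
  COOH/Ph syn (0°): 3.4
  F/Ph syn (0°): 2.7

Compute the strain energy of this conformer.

This conformer is eclipsed. CHO at 0° is eclipsed with CH2Cl at 0° (2.8); F at 120° is eclipsed with Ph at 120° (2.7); COOH at 240° is eclipsed with CN at 240° (2.1). Total 7.6 kcal/mol.

7.6 kcal/mol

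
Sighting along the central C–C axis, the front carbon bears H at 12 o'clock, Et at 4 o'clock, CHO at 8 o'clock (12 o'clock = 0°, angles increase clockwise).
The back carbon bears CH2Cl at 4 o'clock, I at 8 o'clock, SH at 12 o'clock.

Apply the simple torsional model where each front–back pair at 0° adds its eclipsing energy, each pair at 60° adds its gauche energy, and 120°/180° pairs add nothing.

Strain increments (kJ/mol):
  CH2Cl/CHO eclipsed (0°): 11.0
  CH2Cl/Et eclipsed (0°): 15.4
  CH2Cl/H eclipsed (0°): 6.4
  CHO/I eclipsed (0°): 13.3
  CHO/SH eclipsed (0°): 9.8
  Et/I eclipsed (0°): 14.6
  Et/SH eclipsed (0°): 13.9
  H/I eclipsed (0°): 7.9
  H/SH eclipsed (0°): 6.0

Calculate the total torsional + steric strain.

34.7 kJ/mol

This conformer (eclipsed): H(0°)/SH(0°) eclipsed 6.0; Et(120°)/CH2Cl(120°) eclipsed 15.4; CHO(240°)/I(240°) eclipsed 13.3 → 34.7 kJ/mol.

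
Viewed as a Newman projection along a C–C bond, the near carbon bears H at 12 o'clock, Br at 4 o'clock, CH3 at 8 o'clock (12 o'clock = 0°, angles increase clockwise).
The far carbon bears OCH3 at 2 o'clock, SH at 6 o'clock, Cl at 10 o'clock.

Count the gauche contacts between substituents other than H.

Non-H gauche pairs: Br(120°)/OCH3(60°); Br(120°)/SH(180°); CH3(240°)/SH(180°); CH3(240°)/Cl(300°) — 4 interactions.

4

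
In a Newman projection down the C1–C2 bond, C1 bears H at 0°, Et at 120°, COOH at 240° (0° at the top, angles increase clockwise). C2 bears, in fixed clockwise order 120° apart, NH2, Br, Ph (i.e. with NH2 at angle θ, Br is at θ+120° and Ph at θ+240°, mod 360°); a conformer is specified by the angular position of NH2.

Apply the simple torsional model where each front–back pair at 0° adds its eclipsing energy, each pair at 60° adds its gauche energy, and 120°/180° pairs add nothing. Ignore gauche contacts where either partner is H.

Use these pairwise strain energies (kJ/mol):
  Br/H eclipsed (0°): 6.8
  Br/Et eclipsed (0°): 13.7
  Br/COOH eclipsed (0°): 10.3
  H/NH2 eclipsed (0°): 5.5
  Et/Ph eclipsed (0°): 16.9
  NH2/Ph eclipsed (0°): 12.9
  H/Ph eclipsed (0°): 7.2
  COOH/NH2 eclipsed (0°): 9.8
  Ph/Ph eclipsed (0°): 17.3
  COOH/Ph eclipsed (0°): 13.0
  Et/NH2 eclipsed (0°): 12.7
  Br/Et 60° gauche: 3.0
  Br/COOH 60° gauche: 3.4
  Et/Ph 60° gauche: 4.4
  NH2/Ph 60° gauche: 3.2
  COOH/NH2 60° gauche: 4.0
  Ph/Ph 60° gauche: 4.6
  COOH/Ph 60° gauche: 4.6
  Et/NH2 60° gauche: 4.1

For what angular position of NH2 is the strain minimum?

NH2 at 0° (eclipsed): H(0°)/NH2(0°) eclipsed 5.5; Et(120°)/Br(120°) eclipsed 13.7; COOH(240°)/Ph(240°) eclipsed 13.0 → 32.2 kJ/mol.
NH2 at 60° (staggered): Et(120°)/NH2(60°) gauche 4.1; Et(120°)/Br(180°) gauche 3.0; COOH(240°)/Br(180°) gauche 3.4; COOH(240°)/Ph(300°) gauche 4.6 → 15.1 kJ/mol.
NH2 at 120° (eclipsed): H(0°)/Ph(0°) eclipsed 7.2; Et(120°)/NH2(120°) eclipsed 12.7; COOH(240°)/Br(240°) eclipsed 10.3 → 30.2 kJ/mol.
NH2 at 180° (staggered): Et(120°)/NH2(180°) gauche 4.1; Et(120°)/Ph(60°) gauche 4.4; COOH(240°)/NH2(180°) gauche 4.0; COOH(240°)/Br(300°) gauche 3.4 → 15.9 kJ/mol.
NH2 at 240° (eclipsed): H(0°)/Br(0°) eclipsed 6.8; Et(120°)/Ph(120°) eclipsed 16.9; COOH(240°)/NH2(240°) eclipsed 9.8 → 33.5 kJ/mol.
NH2 at 300° (staggered): Et(120°)/Br(60°) gauche 3.0; Et(120°)/Ph(180°) gauche 4.4; COOH(240°)/NH2(300°) gauche 4.0; COOH(240°)/Ph(180°) gauche 4.6 → 16.0 kJ/mol.
The minimum (15.1 kJ/mol) occurs with NH2 at 60°.

60°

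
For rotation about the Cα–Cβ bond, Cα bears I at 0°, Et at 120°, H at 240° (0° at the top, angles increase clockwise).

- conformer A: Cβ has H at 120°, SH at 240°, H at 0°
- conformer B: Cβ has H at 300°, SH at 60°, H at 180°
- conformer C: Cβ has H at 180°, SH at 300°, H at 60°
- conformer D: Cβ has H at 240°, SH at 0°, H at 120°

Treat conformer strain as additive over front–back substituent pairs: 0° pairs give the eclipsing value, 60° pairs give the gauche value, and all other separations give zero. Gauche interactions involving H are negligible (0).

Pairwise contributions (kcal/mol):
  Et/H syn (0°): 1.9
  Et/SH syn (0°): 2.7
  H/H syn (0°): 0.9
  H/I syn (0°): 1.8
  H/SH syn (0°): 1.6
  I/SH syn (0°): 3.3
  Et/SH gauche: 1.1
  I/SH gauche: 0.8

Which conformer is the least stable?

D

A (eclipsed): I–H eclipsed, Et–H eclipsed, H–SH eclipsed; 1.8 + 1.9 + 1.6 = 5.3 kcal/mol.
B (staggered): I–SH gauche, Et–SH gauche; 0.8 + 1.1 = 1.9 kcal/mol.
C (staggered): I–SH gauche; 0.8 = 0.8 kcal/mol.
D (eclipsed): I–SH eclipsed, Et–H eclipsed, H–H eclipsed; 3.3 + 1.9 + 0.9 = 6.1 kcal/mol.
D has the highest total (6.1 kcal/mol).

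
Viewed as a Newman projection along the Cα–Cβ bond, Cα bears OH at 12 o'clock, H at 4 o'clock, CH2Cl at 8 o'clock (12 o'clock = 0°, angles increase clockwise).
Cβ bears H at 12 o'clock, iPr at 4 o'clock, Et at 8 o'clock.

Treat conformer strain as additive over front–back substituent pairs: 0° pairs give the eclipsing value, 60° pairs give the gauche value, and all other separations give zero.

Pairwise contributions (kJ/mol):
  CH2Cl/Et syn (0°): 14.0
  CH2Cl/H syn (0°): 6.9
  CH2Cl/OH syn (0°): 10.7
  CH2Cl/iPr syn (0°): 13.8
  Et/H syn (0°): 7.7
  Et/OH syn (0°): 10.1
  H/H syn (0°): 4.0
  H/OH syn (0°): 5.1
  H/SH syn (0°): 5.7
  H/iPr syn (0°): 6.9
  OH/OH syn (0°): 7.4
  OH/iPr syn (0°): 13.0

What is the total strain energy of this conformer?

This conformer (eclipsed): OH–H eclipsed, H–iPr eclipsed, CH2Cl–Et eclipsed; 5.1 + 6.9 + 14.0 = 26.0 kJ/mol.

26.0 kJ/mol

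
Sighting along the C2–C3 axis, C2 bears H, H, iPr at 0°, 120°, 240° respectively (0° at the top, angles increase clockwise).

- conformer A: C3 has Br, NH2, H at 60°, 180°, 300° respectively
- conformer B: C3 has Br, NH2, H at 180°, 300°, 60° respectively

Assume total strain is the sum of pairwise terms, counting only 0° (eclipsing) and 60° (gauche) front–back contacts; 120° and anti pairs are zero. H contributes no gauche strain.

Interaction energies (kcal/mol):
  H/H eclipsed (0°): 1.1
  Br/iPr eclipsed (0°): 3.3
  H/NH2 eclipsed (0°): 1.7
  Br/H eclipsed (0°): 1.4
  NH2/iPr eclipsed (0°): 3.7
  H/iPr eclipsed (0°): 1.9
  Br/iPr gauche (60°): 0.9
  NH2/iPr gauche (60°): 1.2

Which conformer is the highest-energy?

B

A (staggered): iPr–NH2 gauche; 1.2 = 1.2 kcal/mol.
B (staggered): iPr–Br gauche, iPr–NH2 gauche; 0.9 + 1.2 = 2.1 kcal/mol.
B has the highest total (2.1 kcal/mol).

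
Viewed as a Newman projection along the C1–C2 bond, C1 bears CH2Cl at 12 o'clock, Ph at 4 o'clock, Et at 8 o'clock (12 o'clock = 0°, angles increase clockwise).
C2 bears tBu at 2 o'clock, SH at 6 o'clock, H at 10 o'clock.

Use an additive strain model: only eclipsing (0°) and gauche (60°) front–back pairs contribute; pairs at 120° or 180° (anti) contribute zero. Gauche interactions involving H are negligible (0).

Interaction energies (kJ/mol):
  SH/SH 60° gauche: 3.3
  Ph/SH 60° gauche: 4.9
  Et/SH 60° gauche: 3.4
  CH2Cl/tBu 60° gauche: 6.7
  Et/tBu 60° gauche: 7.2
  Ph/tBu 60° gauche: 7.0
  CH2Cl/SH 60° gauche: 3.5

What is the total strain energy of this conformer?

This conformer (staggered): CH2Cl–tBu gauche, Ph–tBu gauche, Ph–SH gauche, Et–SH gauche; 6.7 + 7.0 + 4.9 + 3.4 = 22.0 kJ/mol.

22.0 kJ/mol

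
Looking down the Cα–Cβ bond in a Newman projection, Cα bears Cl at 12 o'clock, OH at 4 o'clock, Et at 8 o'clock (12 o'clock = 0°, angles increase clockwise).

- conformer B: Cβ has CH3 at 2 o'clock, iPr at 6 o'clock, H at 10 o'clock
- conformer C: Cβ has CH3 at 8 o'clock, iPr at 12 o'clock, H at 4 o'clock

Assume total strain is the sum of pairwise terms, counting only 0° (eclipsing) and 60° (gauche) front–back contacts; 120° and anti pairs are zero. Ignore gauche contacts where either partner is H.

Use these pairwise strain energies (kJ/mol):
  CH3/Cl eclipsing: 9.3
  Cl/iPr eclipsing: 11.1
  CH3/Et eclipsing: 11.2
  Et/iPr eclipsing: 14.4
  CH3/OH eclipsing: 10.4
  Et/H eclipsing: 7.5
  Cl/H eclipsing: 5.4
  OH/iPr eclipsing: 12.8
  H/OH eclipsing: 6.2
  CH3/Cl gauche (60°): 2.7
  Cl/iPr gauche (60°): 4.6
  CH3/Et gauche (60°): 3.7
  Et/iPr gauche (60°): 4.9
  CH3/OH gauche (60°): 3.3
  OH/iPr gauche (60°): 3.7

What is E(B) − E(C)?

-13.9 kJ/mol

B (staggered): Cl–CH3 gauche, OH–CH3 gauche, OH–iPr gauche, Et–iPr gauche; 2.7 + 3.3 + 3.7 + 4.9 = 14.6 kJ/mol.
C (eclipsed): Cl–iPr eclipsed, OH–H eclipsed, Et–CH3 eclipsed; 11.1 + 6.2 + 11.2 = 28.5 kJ/mol.
E(B) − E(C) = 14.6 − 28.5 = -13.9 kJ/mol.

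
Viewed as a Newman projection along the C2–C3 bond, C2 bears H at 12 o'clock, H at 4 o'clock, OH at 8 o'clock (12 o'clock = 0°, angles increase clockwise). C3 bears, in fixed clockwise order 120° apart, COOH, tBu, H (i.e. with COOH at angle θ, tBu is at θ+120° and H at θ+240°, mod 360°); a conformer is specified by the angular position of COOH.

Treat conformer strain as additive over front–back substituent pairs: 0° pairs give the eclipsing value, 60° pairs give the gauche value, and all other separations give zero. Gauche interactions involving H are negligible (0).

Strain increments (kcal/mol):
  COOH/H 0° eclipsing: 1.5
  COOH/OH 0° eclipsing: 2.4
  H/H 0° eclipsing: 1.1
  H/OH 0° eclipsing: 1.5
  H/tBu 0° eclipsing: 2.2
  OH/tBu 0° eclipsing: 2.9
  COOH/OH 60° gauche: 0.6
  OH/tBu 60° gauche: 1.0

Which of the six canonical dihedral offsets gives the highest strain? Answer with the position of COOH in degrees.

240°

COOH at 0° (eclipsed): H–COOH eclipsed, H–tBu eclipsed, OH–H eclipsed; 1.5 + 2.2 + 1.5 = 5.2 kcal/mol.
COOH at 60° (staggered): OH–tBu gauche; 1.0 = 1.0 kcal/mol.
COOH at 120° (eclipsed): H–H eclipsed, H–COOH eclipsed, OH–tBu eclipsed; 1.1 + 1.5 + 2.9 = 5.5 kcal/mol.
COOH at 180° (staggered): OH–COOH gauche, OH–tBu gauche; 0.6 + 1.0 = 1.6 kcal/mol.
COOH at 240° (eclipsed): H–tBu eclipsed, H–H eclipsed, OH–COOH eclipsed; 2.2 + 1.1 + 2.4 = 5.7 kcal/mol.
COOH at 300° (staggered): OH–COOH gauche; 0.6 = 0.6 kcal/mol.
The maximum (5.7 kcal/mol) occurs with COOH at 240°.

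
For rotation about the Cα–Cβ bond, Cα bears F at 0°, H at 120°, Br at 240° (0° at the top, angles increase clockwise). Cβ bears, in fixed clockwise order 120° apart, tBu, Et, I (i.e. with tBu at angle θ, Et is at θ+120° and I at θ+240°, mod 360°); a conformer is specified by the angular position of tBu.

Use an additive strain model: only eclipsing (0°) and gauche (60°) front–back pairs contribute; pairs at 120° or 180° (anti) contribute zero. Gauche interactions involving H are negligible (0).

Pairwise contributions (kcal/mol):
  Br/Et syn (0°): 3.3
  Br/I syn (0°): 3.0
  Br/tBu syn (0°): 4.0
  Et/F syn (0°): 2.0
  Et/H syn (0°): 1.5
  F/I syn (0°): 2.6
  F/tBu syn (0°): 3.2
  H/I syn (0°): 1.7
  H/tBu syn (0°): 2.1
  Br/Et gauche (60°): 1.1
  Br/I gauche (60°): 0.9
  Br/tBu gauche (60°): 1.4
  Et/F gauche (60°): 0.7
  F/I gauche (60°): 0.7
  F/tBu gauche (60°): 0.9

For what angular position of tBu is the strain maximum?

tBu at 0° is eclipsed. F at 0° is eclipsed with tBu at 0° (3.2); H at 120° is eclipsed with Et at 120° (1.5); Br at 240° is eclipsed with I at 240° (3.0). Total 7.7 kcal/mol.
tBu at 60° is staggered. F at 0° is gauche with tBu at 60° (0.9); F at 0° is gauche with I at 300° (0.7); Br at 240° is gauche with Et at 180° (1.1); Br at 240° is gauche with I at 300° (0.9). Total 3.6 kcal/mol.
tBu at 120° is eclipsed. F at 0° is eclipsed with I at 0° (2.6); H at 120° is eclipsed with tBu at 120° (2.1); Br at 240° is eclipsed with Et at 240° (3.3). Total 8.0 kcal/mol.
tBu at 180° is staggered. F at 0° is gauche with Et at 300° (0.7); F at 0° is gauche with I at 60° (0.7); Br at 240° is gauche with tBu at 180° (1.4); Br at 240° is gauche with Et at 300° (1.1). Total 3.9 kcal/mol.
tBu at 240° is eclipsed. F at 0° is eclipsed with Et at 0° (2.0); H at 120° is eclipsed with I at 120° (1.7); Br at 240° is eclipsed with tBu at 240° (4.0). Total 7.7 kcal/mol.
tBu at 300° is staggered. F at 0° is gauche with tBu at 300° (0.9); F at 0° is gauche with Et at 60° (0.7); Br at 240° is gauche with tBu at 300° (1.4); Br at 240° is gauche with I at 180° (0.9). Total 3.9 kcal/mol.
The maximum (8.0 kcal/mol) occurs with tBu at 120°.

120°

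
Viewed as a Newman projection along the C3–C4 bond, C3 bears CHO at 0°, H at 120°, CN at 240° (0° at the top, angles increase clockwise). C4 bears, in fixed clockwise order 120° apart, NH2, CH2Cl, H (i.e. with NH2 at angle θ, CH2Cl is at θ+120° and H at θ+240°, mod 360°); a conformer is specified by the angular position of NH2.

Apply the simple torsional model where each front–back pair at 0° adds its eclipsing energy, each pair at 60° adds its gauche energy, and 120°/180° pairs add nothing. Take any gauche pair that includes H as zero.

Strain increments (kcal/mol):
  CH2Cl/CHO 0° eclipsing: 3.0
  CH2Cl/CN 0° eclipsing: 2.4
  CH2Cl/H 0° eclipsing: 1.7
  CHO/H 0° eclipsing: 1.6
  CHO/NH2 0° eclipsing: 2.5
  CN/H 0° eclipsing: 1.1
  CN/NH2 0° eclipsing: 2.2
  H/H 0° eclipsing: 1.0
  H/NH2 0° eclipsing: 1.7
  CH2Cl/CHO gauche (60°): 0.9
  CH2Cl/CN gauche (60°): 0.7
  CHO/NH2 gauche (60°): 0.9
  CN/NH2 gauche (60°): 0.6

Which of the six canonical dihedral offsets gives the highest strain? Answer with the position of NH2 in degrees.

NH2 at 0° (eclipsed): CHO–NH2 eclipsed, H–CH2Cl eclipsed, CN–H eclipsed; 2.5 + 1.7 + 1.1 = 5.3 kcal/mol.
NH2 at 60° (staggered): CHO–NH2 gauche, CN–CH2Cl gauche; 0.9 + 0.7 = 1.6 kcal/mol.
NH2 at 120° (eclipsed): CHO–H eclipsed, H–NH2 eclipsed, CN–CH2Cl eclipsed; 1.6 + 1.7 + 2.4 = 5.7 kcal/mol.
NH2 at 180° (staggered): CHO–CH2Cl gauche, CN–NH2 gauche, CN–CH2Cl gauche; 0.9 + 0.6 + 0.7 = 2.2 kcal/mol.
NH2 at 240° (eclipsed): CHO–CH2Cl eclipsed, H–H eclipsed, CN–NH2 eclipsed; 3.0 + 1.0 + 2.2 = 6.2 kcal/mol.
NH2 at 300° (staggered): CHO–NH2 gauche, CHO–CH2Cl gauche, CN–NH2 gauche; 0.9 + 0.9 + 0.6 = 2.4 kcal/mol.
The maximum (6.2 kcal/mol) occurs with NH2 at 240°.

240°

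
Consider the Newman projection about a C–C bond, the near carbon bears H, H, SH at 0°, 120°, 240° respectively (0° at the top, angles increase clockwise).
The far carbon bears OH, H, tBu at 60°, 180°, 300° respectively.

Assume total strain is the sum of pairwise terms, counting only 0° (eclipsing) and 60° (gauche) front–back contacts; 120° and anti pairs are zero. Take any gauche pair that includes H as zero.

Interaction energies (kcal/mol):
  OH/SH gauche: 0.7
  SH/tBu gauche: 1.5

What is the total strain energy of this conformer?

1.5 kcal/mol

This conformer (staggered): SH–tBu gauche; 1.5 = 1.5 kcal/mol.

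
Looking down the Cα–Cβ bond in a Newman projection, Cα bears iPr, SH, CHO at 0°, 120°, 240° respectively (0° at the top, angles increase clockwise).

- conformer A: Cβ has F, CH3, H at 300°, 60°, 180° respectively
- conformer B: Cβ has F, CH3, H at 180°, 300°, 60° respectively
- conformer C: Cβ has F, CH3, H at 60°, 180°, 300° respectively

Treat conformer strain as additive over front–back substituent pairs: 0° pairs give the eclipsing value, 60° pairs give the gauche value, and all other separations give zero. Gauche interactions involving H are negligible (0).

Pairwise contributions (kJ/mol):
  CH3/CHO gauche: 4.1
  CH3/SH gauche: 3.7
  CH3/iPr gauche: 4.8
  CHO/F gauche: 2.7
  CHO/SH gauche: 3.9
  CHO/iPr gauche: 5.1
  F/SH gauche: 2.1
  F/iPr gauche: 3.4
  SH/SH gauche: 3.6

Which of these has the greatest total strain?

A

A is staggered. iPr at 0° is gauche with F at 300° (3.4); iPr at 0° is gauche with CH3 at 60° (4.8); SH at 120° is gauche with CH3 at 60° (3.7); CHO at 240° is gauche with F at 300° (2.7). Total 14.6 kJ/mol.
B is staggered. iPr at 0° is gauche with CH3 at 300° (4.8); SH at 120° is gauche with F at 180° (2.1); CHO at 240° is gauche with F at 180° (2.7); CHO at 240° is gauche with CH3 at 300° (4.1). Total 13.7 kJ/mol.
C is staggered. iPr at 0° is gauche with F at 60° (3.4); SH at 120° is gauche with F at 60° (2.1); SH at 120° is gauche with CH3 at 180° (3.7); CHO at 240° is gauche with CH3 at 180° (4.1). Total 13.3 kJ/mol.
A has the highest total (14.6 kJ/mol).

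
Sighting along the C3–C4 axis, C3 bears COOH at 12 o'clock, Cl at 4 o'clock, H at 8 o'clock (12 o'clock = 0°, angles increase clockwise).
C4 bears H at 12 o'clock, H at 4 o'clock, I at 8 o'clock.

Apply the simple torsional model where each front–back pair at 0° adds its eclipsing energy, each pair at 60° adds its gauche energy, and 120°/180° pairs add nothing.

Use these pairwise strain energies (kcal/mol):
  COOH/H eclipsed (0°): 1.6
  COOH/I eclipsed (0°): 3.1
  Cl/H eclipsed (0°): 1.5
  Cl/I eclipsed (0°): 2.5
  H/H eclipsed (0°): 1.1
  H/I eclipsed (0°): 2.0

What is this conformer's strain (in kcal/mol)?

This conformer is eclipsed. COOH at 0° is eclipsed with H at 0° (1.6); Cl at 120° is eclipsed with H at 120° (1.5); H at 240° is eclipsed with I at 240° (2.0). Total 5.1 kcal/mol.

5.1 kcal/mol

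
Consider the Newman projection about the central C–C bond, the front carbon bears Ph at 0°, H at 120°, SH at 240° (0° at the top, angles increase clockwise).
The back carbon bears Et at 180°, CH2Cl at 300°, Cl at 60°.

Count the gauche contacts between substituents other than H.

Non-H gauche pairs: Ph(0°)/CH2Cl(300°); Ph(0°)/Cl(60°); SH(240°)/Et(180°); SH(240°)/CH2Cl(300°) — 4 interactions.

4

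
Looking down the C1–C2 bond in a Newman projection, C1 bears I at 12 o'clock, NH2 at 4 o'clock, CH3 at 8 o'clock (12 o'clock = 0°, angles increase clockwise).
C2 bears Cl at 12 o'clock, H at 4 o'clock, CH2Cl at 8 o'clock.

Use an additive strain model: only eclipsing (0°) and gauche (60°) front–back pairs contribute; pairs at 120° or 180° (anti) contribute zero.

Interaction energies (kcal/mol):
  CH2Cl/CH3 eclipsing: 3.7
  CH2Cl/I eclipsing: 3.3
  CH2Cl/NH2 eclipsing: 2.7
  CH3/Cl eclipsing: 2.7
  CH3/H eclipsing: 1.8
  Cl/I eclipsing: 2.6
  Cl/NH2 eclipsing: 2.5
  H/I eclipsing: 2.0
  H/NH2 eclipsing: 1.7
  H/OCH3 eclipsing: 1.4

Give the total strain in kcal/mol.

This conformer (eclipsed): I–Cl eclipsed, NH2–H eclipsed, CH3–CH2Cl eclipsed; 2.6 + 1.7 + 3.7 = 8.0 kcal/mol.

8.0 kcal/mol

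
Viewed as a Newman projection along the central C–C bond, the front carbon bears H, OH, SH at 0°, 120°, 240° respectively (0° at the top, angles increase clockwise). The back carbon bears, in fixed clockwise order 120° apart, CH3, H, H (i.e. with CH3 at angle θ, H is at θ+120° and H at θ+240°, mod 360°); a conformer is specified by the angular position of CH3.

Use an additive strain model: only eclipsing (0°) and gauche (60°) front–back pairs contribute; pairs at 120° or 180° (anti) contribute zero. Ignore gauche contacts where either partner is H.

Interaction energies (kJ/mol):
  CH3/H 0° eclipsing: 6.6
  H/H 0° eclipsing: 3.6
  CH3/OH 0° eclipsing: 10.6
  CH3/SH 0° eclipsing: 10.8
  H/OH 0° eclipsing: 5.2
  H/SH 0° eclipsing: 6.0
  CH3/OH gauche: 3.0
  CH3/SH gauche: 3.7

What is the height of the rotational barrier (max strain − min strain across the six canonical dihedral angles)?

CH3 at 0° is eclipsed. H at 0° is eclipsed with CH3 at 0° (6.6); OH at 120° is eclipsed with H at 120° (5.2); SH at 240° is eclipsed with H at 240° (6.0). Total 17.8 kJ/mol.
CH3 at 60° is staggered. OH at 120° is gauche with CH3 at 60° (3.0). Total 3.0 kJ/mol.
CH3 at 120° is eclipsed. H at 0° is eclipsed with H at 0° (3.6); OH at 120° is eclipsed with CH3 at 120° (10.6); SH at 240° is eclipsed with H at 240° (6.0). Total 20.2 kJ/mol.
CH3 at 180° is staggered. OH at 120° is gauche with CH3 at 180° (3.0); SH at 240° is gauche with CH3 at 180° (3.7). Total 6.7 kJ/mol.
CH3 at 240° is eclipsed. H at 0° is eclipsed with H at 0° (3.6); OH at 120° is eclipsed with H at 120° (5.2); SH at 240° is eclipsed with CH3 at 240° (10.8). Total 19.6 kJ/mol.
CH3 at 300° is staggered. SH at 240° is gauche with CH3 at 300° (3.7). Total 3.7 kJ/mol.
Max at 120° (20.2 kJ/mol), min at 60° (3.0 kJ/mol); barrier = 17.2 kJ/mol.

17.2 kJ/mol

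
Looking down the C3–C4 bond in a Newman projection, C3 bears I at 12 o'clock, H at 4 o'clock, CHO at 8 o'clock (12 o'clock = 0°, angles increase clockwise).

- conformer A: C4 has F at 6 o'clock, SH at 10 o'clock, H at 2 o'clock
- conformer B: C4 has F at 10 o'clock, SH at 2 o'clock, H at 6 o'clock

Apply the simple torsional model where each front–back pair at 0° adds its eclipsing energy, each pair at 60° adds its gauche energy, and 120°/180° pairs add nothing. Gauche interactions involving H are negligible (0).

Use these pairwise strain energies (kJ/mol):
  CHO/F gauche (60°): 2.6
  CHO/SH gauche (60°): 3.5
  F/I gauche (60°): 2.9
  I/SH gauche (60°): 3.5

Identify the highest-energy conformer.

A

A is staggered. I at 0° is gauche with SH at 300° (3.5); CHO at 240° is gauche with F at 180° (2.6); CHO at 240° is gauche with SH at 300° (3.5). Total 9.6 kJ/mol.
B is staggered. I at 0° is gauche with F at 300° (2.9); I at 0° is gauche with SH at 60° (3.5); CHO at 240° is gauche with F at 300° (2.6). Total 9.0 kJ/mol.
A has the highest total (9.6 kJ/mol).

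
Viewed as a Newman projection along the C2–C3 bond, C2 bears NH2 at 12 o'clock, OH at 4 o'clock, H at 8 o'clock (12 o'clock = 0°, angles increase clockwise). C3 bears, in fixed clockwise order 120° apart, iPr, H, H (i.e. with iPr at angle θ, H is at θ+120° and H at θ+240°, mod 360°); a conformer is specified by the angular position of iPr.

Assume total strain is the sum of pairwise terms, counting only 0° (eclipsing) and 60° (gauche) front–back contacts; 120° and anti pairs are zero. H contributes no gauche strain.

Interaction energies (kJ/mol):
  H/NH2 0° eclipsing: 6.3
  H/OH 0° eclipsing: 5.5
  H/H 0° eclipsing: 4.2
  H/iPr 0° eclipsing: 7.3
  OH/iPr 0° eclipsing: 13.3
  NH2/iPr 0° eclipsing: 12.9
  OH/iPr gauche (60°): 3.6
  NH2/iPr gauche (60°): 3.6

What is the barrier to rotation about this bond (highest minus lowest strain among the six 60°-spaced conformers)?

iPr at 0° (eclipsed): NH2(0°)/iPr(0°) eclipsed 12.9; OH(120°)/H(120°) eclipsed 5.5; H(240°)/H(240°) eclipsed 4.2 → 22.6 kJ/mol.
iPr at 60° (staggered): NH2(0°)/iPr(60°) gauche 3.6; OH(120°)/iPr(60°) gauche 3.6 → 7.2 kJ/mol.
iPr at 120° (eclipsed): NH2(0°)/H(0°) eclipsed 6.3; OH(120°)/iPr(120°) eclipsed 13.3; H(240°)/H(240°) eclipsed 4.2 → 23.8 kJ/mol.
iPr at 180° (staggered): OH(120°)/iPr(180°) gauche 3.6 → 3.6 kJ/mol.
iPr at 240° (eclipsed): NH2(0°)/H(0°) eclipsed 6.3; OH(120°)/H(120°) eclipsed 5.5; H(240°)/iPr(240°) eclipsed 7.3 → 19.1 kJ/mol.
iPr at 300° (staggered): NH2(0°)/iPr(300°) gauche 3.6 → 3.6 kJ/mol.
Max at 120° (23.8 kJ/mol), min at 180° (3.6 kJ/mol); barrier = 20.2 kJ/mol.

20.2 kJ/mol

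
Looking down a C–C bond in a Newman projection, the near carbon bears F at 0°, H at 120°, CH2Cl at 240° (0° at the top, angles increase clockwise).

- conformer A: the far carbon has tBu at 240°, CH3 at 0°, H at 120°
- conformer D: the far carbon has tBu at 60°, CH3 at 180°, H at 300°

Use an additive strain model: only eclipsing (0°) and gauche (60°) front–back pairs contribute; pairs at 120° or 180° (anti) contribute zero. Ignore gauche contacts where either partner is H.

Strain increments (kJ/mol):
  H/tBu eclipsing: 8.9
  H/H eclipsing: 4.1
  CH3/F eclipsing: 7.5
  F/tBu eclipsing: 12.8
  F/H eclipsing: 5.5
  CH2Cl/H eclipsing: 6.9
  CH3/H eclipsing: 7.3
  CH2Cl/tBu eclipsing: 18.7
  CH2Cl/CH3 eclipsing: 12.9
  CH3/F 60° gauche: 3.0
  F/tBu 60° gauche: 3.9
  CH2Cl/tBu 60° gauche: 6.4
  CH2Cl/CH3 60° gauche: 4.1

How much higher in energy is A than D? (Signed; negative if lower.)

A (eclipsed): F(0°)/CH3(0°) eclipsed 7.5; H(120°)/H(120°) eclipsed 4.1; CH2Cl(240°)/tBu(240°) eclipsed 18.7 → 30.3 kJ/mol.
D (staggered): F(0°)/tBu(60°) gauche 3.9; CH2Cl(240°)/CH3(180°) gauche 4.1 → 8.0 kJ/mol.
E(A) − E(D) = 30.3 − 8.0 = +22.3 kJ/mol.

+22.3 kJ/mol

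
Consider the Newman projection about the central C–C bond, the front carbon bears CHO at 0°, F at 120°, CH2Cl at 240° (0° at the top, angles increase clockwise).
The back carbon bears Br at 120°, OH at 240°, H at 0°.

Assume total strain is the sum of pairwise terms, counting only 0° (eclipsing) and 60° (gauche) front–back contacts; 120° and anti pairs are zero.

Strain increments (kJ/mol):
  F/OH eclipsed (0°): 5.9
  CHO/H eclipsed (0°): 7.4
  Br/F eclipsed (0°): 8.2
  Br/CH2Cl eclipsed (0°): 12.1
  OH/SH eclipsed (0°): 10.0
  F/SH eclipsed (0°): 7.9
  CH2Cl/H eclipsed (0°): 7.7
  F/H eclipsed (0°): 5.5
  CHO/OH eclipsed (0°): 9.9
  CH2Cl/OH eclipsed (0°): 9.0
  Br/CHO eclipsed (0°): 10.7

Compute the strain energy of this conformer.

24.6 kJ/mol

This conformer (eclipsed): CHO–H eclipsed, F–Br eclipsed, CH2Cl–OH eclipsed; 7.4 + 8.2 + 9.0 = 24.6 kJ/mol.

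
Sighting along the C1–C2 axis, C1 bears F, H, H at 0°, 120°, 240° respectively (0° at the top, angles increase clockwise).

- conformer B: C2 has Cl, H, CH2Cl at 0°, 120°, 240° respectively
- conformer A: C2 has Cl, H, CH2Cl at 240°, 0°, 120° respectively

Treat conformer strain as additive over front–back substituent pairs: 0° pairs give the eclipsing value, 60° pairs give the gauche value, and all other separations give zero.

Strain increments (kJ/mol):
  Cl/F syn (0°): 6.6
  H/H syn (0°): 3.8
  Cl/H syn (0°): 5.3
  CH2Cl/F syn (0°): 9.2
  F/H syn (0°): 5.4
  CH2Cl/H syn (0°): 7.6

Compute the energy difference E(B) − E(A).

B (eclipsed): F(0°)/Cl(0°) eclipsed 6.6; H(120°)/H(120°) eclipsed 3.8; H(240°)/CH2Cl(240°) eclipsed 7.6 → 18.0 kJ/mol.
A (eclipsed): F(0°)/H(0°) eclipsed 5.4; H(120°)/CH2Cl(120°) eclipsed 7.6; H(240°)/Cl(240°) eclipsed 5.3 → 18.3 kJ/mol.
E(B) − E(A) = 18.0 − 18.3 = -0.3 kJ/mol.

-0.3 kJ/mol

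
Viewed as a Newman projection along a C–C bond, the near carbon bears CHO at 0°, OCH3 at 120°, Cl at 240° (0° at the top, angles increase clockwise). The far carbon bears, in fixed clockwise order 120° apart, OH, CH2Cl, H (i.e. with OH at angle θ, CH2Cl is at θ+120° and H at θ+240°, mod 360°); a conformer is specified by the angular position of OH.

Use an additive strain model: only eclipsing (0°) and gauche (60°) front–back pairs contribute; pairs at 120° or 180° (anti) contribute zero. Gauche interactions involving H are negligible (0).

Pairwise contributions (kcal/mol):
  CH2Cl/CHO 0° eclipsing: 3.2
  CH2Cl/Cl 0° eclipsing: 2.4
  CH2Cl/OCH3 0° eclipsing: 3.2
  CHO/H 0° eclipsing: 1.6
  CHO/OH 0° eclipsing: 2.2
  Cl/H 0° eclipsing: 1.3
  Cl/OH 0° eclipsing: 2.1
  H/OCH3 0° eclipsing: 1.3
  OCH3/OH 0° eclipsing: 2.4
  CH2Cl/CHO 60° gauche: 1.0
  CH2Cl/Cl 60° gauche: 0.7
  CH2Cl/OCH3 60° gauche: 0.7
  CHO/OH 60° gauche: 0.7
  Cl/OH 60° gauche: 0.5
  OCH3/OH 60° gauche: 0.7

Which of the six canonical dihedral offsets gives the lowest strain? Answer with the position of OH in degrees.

60°

OH at 0° (eclipsed): CHO(0°)/OH(0°) eclipsed 2.2; OCH3(120°)/CH2Cl(120°) eclipsed 3.2; Cl(240°)/H(240°) eclipsed 1.3 → 6.7 kcal/mol.
OH at 60° (staggered): CHO(0°)/OH(60°) gauche 0.7; OCH3(120°)/OH(60°) gauche 0.7; OCH3(120°)/CH2Cl(180°) gauche 0.7; Cl(240°)/CH2Cl(180°) gauche 0.7 → 2.8 kcal/mol.
OH at 120° (eclipsed): CHO(0°)/H(0°) eclipsed 1.6; OCH3(120°)/OH(120°) eclipsed 2.4; Cl(240°)/CH2Cl(240°) eclipsed 2.4 → 6.4 kcal/mol.
OH at 180° (staggered): CHO(0°)/CH2Cl(300°) gauche 1.0; OCH3(120°)/OH(180°) gauche 0.7; Cl(240°)/OH(180°) gauche 0.5; Cl(240°)/CH2Cl(300°) gauche 0.7 → 2.9 kcal/mol.
OH at 240° (eclipsed): CHO(0°)/CH2Cl(0°) eclipsed 3.2; OCH3(120°)/H(120°) eclipsed 1.3; Cl(240°)/OH(240°) eclipsed 2.1 → 6.6 kcal/mol.
OH at 300° (staggered): CHO(0°)/OH(300°) gauche 0.7; CHO(0°)/CH2Cl(60°) gauche 1.0; OCH3(120°)/CH2Cl(60°) gauche 0.7; Cl(240°)/OH(300°) gauche 0.5 → 2.9 kcal/mol.
The minimum (2.8 kcal/mol) occurs with OH at 60°.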